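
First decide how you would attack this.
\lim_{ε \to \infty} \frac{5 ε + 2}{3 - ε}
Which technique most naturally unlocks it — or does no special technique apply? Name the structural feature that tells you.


Technique: dominant-term comparison — growth-rate triage: the leading powers of ε decide the limit, everything else is noise. As a single quotient, the ∞/∞ shape would yield to repeated differentiation as well — the growth comparison gets there in one look.


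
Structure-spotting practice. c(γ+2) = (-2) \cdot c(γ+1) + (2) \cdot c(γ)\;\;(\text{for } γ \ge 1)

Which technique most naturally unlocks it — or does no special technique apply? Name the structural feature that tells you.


Technique: the characteristic-root method — try a geometric ansatz r^γ: constant coefficients turn the recurrence into one polynomial equation in r.


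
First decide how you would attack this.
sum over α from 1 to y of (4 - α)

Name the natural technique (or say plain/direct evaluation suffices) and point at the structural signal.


Technique: no special technique — Faulhaber territory: sum each constant-multiple power of α with its closed-form formula, no trick required.


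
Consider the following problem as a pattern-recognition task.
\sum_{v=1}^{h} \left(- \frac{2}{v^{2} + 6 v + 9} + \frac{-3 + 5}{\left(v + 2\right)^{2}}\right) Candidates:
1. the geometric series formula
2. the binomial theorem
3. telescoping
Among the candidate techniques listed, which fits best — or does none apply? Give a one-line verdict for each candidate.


Method: telescoping — consecutive terms evaluate one function at adjacent indices (\frac{-3 + 5}{\left(v + 2\right)^{2}} is its current value): one term's tail is the next term's head, so the chain collapses.
- the geometric series formula — the ratio of consecutive terms depends on the index.
- the binomial theorem — the summand does not match any term pattern of an expanded binomial power.
- telescoping: yes, a natural case for it.


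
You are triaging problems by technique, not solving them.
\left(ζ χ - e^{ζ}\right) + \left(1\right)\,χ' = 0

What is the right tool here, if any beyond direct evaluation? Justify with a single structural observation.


Diagnosis: a linear integrating factor — χ appears only to the first power with coefficient ζ — the classic integrating-factor setup.


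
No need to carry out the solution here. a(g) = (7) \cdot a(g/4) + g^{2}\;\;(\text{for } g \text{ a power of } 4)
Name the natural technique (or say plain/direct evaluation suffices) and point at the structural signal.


Diagnosis: the master substitution — the argument contracts 4-fold per step: reindex g exponentially and solve the linear recurrence in the new index.


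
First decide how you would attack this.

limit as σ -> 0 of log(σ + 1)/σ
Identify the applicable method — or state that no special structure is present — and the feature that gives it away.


Verdict: l'Hôpital's rule (0/0) — substituting 0 gives 0 over 0; differentiate top and bottom once and re-evaluate. A local series expansion at the point resolves it as well; the rule is the packaged version of that step.


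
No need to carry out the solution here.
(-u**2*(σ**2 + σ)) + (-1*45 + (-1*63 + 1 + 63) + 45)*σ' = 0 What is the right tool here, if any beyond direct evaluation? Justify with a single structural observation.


Best approach: separation of variables — solved for the derivative, the right side splits multiplicatively into a function of each variable alone — divide and integrate each side. Rearranged, this also fits the Bernoulli template directly; separation reads the product structure as given.


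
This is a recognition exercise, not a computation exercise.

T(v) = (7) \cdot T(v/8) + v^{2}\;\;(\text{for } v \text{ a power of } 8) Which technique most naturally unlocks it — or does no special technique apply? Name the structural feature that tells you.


Best approach: the master substitution — treat m = log base 8 of v as the new clock: one recursion step advances m by one while v scales by 8.


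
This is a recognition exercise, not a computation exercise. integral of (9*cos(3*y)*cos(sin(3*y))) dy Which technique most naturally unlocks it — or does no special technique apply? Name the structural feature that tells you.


Diagnosis: u-substitution — set u = sin(3*y): a constant multiple of its derivative, namely 9*cos(3*y), is present as a factor once the integrand is collected, so the du is sitting there waiting.


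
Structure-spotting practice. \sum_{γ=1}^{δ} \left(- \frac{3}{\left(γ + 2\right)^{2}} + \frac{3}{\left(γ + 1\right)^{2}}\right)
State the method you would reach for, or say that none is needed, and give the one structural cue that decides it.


Technique: telescoping — the summand is built as \frac{3}{\left(γ + 1\right)^{2}} minus its own successor — adjacent terms annihilate down the line.


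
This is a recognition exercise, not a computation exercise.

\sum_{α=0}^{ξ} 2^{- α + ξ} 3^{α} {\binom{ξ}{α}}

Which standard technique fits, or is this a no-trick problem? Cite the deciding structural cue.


Method: the binomial theorem — {\binom{ξ}{α}} weighting matched powers of 3 and 2 is the expanded form of (3 + 2)^ξ — fold it back up.


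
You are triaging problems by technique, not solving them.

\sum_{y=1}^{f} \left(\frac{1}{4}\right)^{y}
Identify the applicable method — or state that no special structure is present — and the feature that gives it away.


Method: the geometric series formula — each summand is the previous one scaled by \frac{1}{4}; that constant multiplier is itself the geometric structure.


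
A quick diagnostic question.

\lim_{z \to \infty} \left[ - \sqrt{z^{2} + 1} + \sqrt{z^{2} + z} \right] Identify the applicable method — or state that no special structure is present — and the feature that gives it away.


Method: conjugate multiplication — both pieces blow up but their difference is finite; the conjugate trick rationalizes \sqrt{z^{2} + z} - \sqrt{z^{2} + 1}.


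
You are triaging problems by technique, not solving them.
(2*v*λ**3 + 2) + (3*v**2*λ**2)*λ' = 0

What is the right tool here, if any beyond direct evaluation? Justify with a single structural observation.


Verdict: the exact-equation method — the cross partial derivatives of 2*v*λ**3 + 2 and 3*v**2*λ**2 agree, so the left side is the total differential of one potential in v and λ.


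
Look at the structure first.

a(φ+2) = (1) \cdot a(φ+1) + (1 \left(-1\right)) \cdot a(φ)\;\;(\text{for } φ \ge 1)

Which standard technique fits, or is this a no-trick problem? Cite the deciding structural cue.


Method: the characteristic-root method — try a geometric ansatz r^φ: constant coefficients turn the recurrence into one polynomial equation in r.


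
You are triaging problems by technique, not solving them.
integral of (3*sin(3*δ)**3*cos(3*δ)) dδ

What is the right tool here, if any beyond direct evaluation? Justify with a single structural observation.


Verdict: u-substitution — everything non-trivial happens through the inner expression sin(3*δ), and its derivative accounts for the remaining factor up to a constant, so set u = sin(3*δ).


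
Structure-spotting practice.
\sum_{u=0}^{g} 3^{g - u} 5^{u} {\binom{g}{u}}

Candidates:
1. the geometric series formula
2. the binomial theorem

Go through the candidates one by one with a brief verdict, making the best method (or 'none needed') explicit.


Technique: the binomial theorem — the summand is term u of a binomial expansion in 5 and 3; the whole sum is a single power.
- the geometric series formula: consecutive terms are not related by a fixed multiplier.
- the binomial theorem: applicable, and directly so.


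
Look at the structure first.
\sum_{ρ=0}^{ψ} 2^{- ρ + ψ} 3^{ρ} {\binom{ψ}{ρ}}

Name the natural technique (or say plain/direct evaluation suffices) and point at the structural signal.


Technique: the binomial theorem — the binomial coefficients weight matched powers of 3 and 2, which is exactly the expansion of a binomial power.


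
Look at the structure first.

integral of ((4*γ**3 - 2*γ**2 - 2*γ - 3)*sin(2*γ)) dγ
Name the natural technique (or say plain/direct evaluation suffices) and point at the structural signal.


Technique: integration by parts — a polynomial 4*γ**3 - 2*γ**2 - 2*γ - 3 against the kernel sin(2*γ) is the signature bounded-ladder case for integration by parts.


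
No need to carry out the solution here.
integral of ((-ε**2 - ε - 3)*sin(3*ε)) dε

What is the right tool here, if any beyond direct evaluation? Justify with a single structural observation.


Technique: integration by parts — -ε**2 - ε - 3 dies after finitely many derivatives while sin(3*ε) cycles under integration — the tabular/parts setup.


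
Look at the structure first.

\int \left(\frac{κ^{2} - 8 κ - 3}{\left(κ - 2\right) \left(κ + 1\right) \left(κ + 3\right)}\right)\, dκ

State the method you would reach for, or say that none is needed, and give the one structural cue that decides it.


Diagnosis: partial fractions — the bottom factors while the top stays lower-degree — split into simple fractions and integrate piece by piece.


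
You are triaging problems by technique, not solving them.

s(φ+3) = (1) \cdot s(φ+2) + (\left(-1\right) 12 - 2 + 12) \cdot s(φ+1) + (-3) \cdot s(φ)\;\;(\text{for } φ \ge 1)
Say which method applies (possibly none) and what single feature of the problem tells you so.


Method: the characteristic-root method — because shifting φ leaves the equation's coefficients unchanged, exponential trials reduce it to algebra.


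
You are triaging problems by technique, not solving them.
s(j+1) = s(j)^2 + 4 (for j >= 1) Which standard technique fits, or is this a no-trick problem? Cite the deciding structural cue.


Method: no special technique — the update rule curves (it is not linear in the unknown sequence), so no superposition-based closed form attaches — iterate or study it directly.


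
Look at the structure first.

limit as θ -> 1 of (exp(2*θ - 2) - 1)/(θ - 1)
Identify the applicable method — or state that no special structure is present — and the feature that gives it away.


Diagnosis: l'Hôpital's rule (0/0) — numerator and denominator both vanish at 1 — a genuine 0/0 form, which is exactly when l'Hôpital applies. A first-order expansion at the point is an equally standard path; the rule packages it.


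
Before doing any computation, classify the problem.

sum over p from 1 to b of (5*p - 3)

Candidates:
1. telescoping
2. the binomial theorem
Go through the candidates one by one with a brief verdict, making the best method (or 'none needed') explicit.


Best approach: no special technique — every summand is a constant multiple of a power of p — apply the standard power-sum identities one degree at a time.
- telescoping — writing out consecutive terms as given produces no pairwise cancellation.
- the binomial theorem — no binomial coefficients pair with matched powers.


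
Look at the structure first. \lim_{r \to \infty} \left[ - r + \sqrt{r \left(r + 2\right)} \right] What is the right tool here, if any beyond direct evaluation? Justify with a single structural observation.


Technique: conjugate multiplication — infinity minus infinity with a radical in play — multiply by the conjugate so the divergences of \sqrt{r \left(r + 2\right)} and r annihilate.


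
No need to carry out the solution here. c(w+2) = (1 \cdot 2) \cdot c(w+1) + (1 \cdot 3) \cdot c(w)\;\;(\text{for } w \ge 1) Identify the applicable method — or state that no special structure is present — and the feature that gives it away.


Technique: the characteristic-root method — because shifting w leaves the equation's coefficients unchanged, exponential trials reduce it to algebra.


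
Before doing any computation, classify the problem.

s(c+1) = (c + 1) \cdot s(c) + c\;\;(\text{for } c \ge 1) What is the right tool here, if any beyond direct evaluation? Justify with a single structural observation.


Technique: a summation factor — first-order, linear, moving coefficient c + 1: the discrete analogue of an integrating factor handles it.


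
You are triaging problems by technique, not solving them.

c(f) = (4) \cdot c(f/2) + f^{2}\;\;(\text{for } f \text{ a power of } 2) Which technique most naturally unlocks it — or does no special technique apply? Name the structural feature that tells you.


Verdict: the master substitution — treat m = log base 2 of f as the new clock: one recursion step advances m by one while f scales by 2.


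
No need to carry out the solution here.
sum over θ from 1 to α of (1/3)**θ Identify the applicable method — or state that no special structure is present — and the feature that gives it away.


Verdict: the geometric series formula — consecutive terms stand in a fixed index-free ratio — the geometric sum formula closes it.


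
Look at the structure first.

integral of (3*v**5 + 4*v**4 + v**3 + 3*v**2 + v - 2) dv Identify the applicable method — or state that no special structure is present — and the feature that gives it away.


Diagnosis: no special technique — nothing composite, nothing rational, nothing trigonometric — each constant-multiple power of v integrates by the power rule alone.


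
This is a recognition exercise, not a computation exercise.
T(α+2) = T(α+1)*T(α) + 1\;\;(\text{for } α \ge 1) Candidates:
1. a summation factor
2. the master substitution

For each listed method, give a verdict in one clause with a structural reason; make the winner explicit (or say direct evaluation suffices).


Verdict: no special technique — no ansatz, no master substitution, no summation factor survives the nonlinearity here.
- a summation factor — the recursion is nonlinear — outside the first-order linear family a summation factor addresses.
- the master substitution: with no divided-index recursive call, reindexing by powers of a base buys nothing.


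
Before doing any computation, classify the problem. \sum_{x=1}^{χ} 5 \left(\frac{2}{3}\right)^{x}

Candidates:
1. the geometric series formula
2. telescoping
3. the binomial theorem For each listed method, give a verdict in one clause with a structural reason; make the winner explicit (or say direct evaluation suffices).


Verdict: the geometric series formula — each summand is the previous one scaled by \frac{2}{3}; that constant multiplier is itself the geometric structure.
- the geometric series formula: a fit — the right tool for this form.
- telescoping — in the displayed form, no term reappears at a neighboring index to cancel against.
- the binomial theorem: no binomial coefficients pair with matched powers.


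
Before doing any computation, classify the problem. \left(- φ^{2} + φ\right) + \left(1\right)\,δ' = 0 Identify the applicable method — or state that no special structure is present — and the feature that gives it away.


Method: no special technique — with δ absent the equation is not coupled at all: direct integration in φ.


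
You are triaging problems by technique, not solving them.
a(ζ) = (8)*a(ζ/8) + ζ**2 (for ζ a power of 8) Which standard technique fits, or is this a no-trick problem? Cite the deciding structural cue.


Verdict: the master substitution — the index is divided (ζ/8), not shifted — substitute ζ = 8^m to straighten it into a shift recurrence.


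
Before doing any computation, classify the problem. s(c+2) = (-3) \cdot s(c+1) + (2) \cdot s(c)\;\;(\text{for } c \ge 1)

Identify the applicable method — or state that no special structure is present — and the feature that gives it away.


Best approach: the characteristic-root method — the recurrence is linear and homogeneous with constant coefficients, so the ansatz r^c turns it into a polynomial equation for r.


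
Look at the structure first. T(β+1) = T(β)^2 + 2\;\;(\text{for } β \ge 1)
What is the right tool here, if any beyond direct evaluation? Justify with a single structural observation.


Verdict: no special technique — the unknown sequence enters the update nonlinearly, so no linear method fits the recurrence as written — direct iteration remains.


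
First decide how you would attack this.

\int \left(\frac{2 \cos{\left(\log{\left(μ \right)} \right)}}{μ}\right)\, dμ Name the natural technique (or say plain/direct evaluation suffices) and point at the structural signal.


Best approach: u-substitution — everything non-trivial happens through the inner expression \log{\left(μ \right)}, and its derivative accounts for the remaining factor up to a constant, so set u = \log{\left(μ \right)}.


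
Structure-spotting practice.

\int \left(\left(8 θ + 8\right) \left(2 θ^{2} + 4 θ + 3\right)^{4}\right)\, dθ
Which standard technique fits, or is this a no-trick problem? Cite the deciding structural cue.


Method: u-substitution — viewed as a product, the integrand is a composition evaluated at 2 θ^{2} + 4 θ + 3 times (a constant multiple of) that inner expression's derivative, so u = 2 θ^{2} + 4 θ + 3 makes it elementary. Brute-force expansion works too — the substitution sees the structure instead of grinding through terms.


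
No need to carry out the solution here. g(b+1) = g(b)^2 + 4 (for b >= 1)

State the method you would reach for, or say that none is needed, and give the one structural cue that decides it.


Verdict: no special technique — the unknown sequence enters the update nonlinearly, so no linear method fits the recurrence as written — direct iteration remains.


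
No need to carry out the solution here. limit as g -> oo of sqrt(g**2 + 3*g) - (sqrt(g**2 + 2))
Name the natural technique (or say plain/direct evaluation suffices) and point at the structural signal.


Method: conjugate multiplication — neither sqrt(g**2 + 3*g) nor sqrt(g**2 + 2) converges alone, so rewrite their difference as a conjugate-rationalized quotient first.


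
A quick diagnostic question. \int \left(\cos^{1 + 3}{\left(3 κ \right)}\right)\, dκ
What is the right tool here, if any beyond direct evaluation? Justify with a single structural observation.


Diagnosis: a trigonometric identity — reduce \cos^{1 + 3}{\left(3 κ \right)} with the power-reduction formula and the integral becomes first-degree trigonometry.


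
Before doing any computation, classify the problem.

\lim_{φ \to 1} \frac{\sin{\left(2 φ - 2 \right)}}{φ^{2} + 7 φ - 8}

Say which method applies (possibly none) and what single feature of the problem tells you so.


Technique: l'Hôpital's rule (0/0) — substituting 1 gives 0 over 0; differentiate top and bottom once and re-evaluate. The standard small-argument limits would also carry it; the rule is the systematic route.


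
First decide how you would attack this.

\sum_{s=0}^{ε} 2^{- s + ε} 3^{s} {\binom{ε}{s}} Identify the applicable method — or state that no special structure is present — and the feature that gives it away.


Verdict: the binomial theorem — the summand is term s of a binomial expansion in 3 and 2; the whole sum is a single power.


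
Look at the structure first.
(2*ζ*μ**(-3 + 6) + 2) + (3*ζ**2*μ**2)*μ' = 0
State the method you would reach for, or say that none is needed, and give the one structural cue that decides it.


Technique: the exact-equation method — equality of cross partials is the green light — assemble the potential function term by term.


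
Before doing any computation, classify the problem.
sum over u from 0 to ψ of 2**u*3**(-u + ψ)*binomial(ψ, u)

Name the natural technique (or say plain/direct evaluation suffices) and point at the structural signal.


Best approach: the binomial theorem — the binomial coefficients weight matched powers of 2 and 3, which is exactly the expansion of a binomial power.


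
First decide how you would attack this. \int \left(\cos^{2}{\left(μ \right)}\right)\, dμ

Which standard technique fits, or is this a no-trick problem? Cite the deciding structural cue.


Technique: a trigonometric identity — reduce \cos^{2}{\left(μ \right)} with the power-reduction formula and the integral becomes first-degree trigonometry.


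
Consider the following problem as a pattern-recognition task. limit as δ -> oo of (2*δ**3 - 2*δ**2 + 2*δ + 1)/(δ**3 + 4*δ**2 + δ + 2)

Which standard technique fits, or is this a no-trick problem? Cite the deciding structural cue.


Technique: dominant-term comparison — divide through by the highest power of δ; every lower-order term dies and the dominant terms decide the limit. Differentiating the expression as a single quotient would eventually settle it as well; matching dominant growth settles it immediately.


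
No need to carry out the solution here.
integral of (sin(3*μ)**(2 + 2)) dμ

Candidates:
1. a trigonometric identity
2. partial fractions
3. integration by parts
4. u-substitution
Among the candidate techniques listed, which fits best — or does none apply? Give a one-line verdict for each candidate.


Diagnosis: a trigonometric identity — the even trigonometric power sin(3*μ)**(2 + 2) reduces by a double-angle identity before any integration is attempted.
- a trigonometric identity: a fit — the right tool for this form.
- partial fractions: there is no rational-function structure to decompose.
- integration by parts — not the natural route: no polynomial-kernel product appears — a recursive parts reduction of the trigonometric product exists, but the identity rewrite is direct.
- u-substitution: no subexpression of the integrand serves as a whole-integral substitution inner — individual terms may offer their own, but none carries its derivative as a factor of the full integrand; a working change of variable would have to be constructed from outside the expression.


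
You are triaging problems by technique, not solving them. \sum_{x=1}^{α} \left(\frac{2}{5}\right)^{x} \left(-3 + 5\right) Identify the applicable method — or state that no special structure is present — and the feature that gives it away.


Best approach: the geometric series formula — check a ratio of consecutive terms: it is \frac{2}{5}, independent of the index, so the geometric formula closes the sum.


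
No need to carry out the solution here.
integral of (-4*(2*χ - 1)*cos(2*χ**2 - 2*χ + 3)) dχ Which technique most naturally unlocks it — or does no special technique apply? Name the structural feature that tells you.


Method: u-substitution — collected, the integrand has one factor that is, up to a constant, the derivative of an inner expression the rest depends on — substitute for that inner expression.


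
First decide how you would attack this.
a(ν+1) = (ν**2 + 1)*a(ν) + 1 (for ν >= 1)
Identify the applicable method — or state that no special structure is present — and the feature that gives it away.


Best approach: a summation factor — rescale the sequence by the product of the weights ν**2 + 1 so far — the recurrence collapses to a plain running sum.


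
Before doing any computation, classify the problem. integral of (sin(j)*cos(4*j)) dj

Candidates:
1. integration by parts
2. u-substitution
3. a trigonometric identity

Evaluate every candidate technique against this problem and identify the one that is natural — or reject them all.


Best approach: a trigonometric identity — split sin(j)*cos(4*j) with the angle-addition identities: the resulting sum integrates term by term.
- integration by parts — not the natural route: no polynomial-kernel product appears — a recursive parts reduction of the trigonometric product exists, but the identity rewrite is direct.
- u-substitution: no subexpression of the integrand pairs with its own derivative as a factor — individual terms may offer their own substitutions, but any change of variable covering the whole integral would have to be constructed from outside the expression.
- a trigonometric identity: applicable, and directly so.


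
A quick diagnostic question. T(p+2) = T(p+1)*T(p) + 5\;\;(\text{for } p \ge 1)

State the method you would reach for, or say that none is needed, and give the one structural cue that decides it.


Best approach: no special technique — the recurrence is nonlinear in the sequence values; study it directly, no linear machinery applies.


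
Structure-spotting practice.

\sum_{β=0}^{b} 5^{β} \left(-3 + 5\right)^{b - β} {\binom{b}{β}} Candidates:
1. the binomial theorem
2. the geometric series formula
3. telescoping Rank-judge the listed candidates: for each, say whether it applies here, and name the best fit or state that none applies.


Method: the binomial theorem — the binomial coefficients weight matched powers of 5 and (-3 + 5), which is exactly the expansion of a binomial power.
- the binomial theorem: yes, a natural case for it.
- the geometric series formula — there is no constant term-to-term ratio.
- telescoping — writing out consecutive terms as given produces no pairwise cancellation.


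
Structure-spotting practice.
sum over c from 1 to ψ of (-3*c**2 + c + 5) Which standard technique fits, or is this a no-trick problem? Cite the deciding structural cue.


Technique: no special technique — Faulhaber territory: sum each constant-multiple power of c with its closed-form formula, no trick required.


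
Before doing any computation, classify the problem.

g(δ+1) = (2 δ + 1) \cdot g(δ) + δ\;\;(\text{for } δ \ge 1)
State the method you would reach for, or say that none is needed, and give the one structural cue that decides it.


Technique: a summation factor — one step of memory with a weight 2 δ + 1 that changes as the index grows — the summation-factor construction is built for this.


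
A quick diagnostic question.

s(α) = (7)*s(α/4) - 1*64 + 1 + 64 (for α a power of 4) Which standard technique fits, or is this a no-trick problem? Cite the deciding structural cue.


Technique: the master substitution — recursion at α/4 is multiplicative in the index; logarithmic reindexing via α = 4^m linearizes it.


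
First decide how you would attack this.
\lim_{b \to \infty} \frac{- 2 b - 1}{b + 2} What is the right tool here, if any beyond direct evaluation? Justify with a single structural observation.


Technique: dominant-term comparison — at large b only the top-degree terms survive; compare the leading terms and the limit falls out. Viewed as a single quotient this is an ∞/∞ form — an at-infinity application of l'Hôpital's rule would also resolve it; comparing leading growth reads the answer without differentiating.


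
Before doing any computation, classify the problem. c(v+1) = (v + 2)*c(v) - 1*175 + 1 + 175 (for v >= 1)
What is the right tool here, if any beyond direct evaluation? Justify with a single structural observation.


Technique: a summation factor — first-order, linear, moving coefficient v + 2: the discrete analogue of an integrating factor handles it.


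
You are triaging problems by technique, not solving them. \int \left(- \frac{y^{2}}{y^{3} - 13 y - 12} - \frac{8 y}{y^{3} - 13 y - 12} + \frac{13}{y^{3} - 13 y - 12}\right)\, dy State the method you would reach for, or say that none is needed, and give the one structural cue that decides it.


Method: partial fractions — the bottom factors while the top stays lower-degree — split into simple fractions and integrate piece by piece.


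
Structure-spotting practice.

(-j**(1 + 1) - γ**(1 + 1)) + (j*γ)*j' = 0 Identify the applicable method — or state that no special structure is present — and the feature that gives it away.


Diagnosis: the homogeneous substitution — the slope's numerator and denominator have matching total degree, so it depends only on j/γ and the ratio substitution collapses it. A Bernoulli rewrite works here as the equation stands — the homogeneous substitution is the more immediate reading.


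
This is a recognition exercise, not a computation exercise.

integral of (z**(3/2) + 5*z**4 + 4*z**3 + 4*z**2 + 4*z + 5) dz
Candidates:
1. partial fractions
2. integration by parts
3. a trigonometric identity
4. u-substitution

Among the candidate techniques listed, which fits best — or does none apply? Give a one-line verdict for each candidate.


Best approach: no special technique — a term-by-term power-rule job in z; no substitution or rearrangement earns its keep here.
- partial fractions: the expression is not a ratio of polynomials that decomposes further.
- integration by parts: there is no nonconstant-polynomial-times-kernel split with an exp, sine, cosine (degree-1 argument), or logarithm partner.
- a trigonometric identity — with no trigonometric functions present, identity rewriting has no target.
- u-substitution: no subexpression of the integrand serves as a whole-integral substitution inner — individual terms may offer their own, but none carries its derivative as a factor of the full integrand; a working change of variable would have to be constructed from outside the expression.


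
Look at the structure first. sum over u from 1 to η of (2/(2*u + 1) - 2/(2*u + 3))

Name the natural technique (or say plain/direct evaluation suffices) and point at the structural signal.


Technique: telescoping — the summand is 2/(2*u + 1) minus the same expression shifted by one, so consecutive terms cancel in pairs.


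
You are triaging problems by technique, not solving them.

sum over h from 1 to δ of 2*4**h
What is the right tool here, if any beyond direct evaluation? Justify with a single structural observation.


Verdict: the geometric series formula — consecutive terms stand in a fixed index-free ratio — the geometric sum formula closes it.


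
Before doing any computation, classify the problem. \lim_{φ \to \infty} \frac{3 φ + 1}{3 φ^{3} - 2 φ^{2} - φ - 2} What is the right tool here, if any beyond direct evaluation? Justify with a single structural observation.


Method: dominant-term comparison — divide through by the highest power of φ; every lower-order term dies and the dominant terms decide the limit. l'Hôpital's at-infinity variant applies to the expression viewed as a single quotient; the leading-term comparison is the direct route.


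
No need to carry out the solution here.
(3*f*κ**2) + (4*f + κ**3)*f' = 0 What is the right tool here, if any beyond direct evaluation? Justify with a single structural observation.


Technique: the exact-equation method — because the two cross partials coincide, the form is conservative as written — recover its potential in (κ, f).


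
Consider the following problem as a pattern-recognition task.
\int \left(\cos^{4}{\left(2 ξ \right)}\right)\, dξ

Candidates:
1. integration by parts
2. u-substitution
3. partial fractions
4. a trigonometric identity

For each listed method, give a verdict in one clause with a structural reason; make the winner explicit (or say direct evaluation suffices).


Best approach: a trigonometric identity — \cos^{4}{\left(2 ξ \right)} is the textbook power-reduction case — identities first, antiderivatives second.
- integration by parts — not the natural route: no polynomial-kernel product appears — a recursive parts reduction of the trigonometric product exists, but the identity rewrite is direct.
- u-substitution: no subexpression of the integrand pairs with its own derivative as a factor — individual terms may offer their own substitutions, but any change of variable covering the whole integral would have to be constructed from outside the expression.
- partial fractions — the expression is not a ratio of polynomials that decomposes further.
- a trigonometric identity: applies; the problem has the shape this method handles.


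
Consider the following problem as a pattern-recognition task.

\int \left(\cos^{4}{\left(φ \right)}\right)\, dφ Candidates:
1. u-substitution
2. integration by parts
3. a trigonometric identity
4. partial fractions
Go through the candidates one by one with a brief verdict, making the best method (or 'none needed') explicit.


Best approach: a trigonometric identity — the even trigonometric power \cos^{4}{\left(φ \right)} reduces by a double-angle identity before any integration is attempted.
- u-substitution: no subexpression of the integrand serves as a whole-integral substitution inner — individual terms may offer their own, but none carries its derivative as a factor of the full integrand; a working change of variable would have to be constructed from outside the expression.
- integration by parts — not the natural route: no polynomial-kernel product appears — a recursive parts reduction of the trigonometric product exists, but the identity rewrite is direct.
- a trigonometric identity: yes, a natural case for it.
- partial fractions — there is no rational-function structure to decompose.


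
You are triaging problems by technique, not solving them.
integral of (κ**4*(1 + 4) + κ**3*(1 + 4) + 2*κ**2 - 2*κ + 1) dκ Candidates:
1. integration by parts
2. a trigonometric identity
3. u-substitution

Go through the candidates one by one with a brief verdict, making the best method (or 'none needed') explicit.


Method: no special technique — the integrand is a sum of constant multiples of powers of κ — integrate term by term.
- integration by parts: splitting off a factor buys nothing — the integrand integrates directly without parts.
- a trigonometric identity: there is no trigonometric structure at all — the integrand carries no sine or cosine to rewrite.
- u-substitution — any workable substitution here is cosmetic — the integrand is already in directly integrable form.


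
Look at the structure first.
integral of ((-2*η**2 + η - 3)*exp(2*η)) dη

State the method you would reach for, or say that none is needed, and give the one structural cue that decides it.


Diagnosis: integration by parts — a polynomial -2*η**2 + η - 3 against the kernel exp(2*η) is the signature bounded-ladder case for integration by parts.


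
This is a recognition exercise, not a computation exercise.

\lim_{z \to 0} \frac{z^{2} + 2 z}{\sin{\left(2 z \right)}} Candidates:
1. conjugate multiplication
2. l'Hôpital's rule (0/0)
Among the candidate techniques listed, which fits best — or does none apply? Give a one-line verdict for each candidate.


Diagnosis: l'Hôpital's rule (0/0) — substituting 0 gives 0 over 0; differentiate top and bottom once and re-evaluate. A first-order expansion at the point is an equally standard path; the rule packages it.
- conjugate multiplication: there are no radicals in tension whose conjugate would simplify matters.
- l'Hôpital's rule (0/0) — yes — fits the structure here.


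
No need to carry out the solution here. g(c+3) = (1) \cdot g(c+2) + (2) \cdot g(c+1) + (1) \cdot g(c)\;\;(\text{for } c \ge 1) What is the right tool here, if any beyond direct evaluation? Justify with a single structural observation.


Best approach: the characteristic-root method — no index-dependence in the weights and nothing inhomogeneous: classic characteristic-equation setup.


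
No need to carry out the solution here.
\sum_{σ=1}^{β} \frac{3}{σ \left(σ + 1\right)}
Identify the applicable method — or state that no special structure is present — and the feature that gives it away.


Verdict: telescoping — poles of \frac{3}{σ \left(σ + 1\right)} differ by an integer, the telltale of a telescoping partial-fraction sum.


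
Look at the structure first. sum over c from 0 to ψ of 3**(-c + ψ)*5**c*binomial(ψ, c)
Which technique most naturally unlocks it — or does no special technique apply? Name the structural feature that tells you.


Best approach: the binomial theorem — binomial coefficients against complementary powers of 5 and 3: recognize the binomial expansion and resum.


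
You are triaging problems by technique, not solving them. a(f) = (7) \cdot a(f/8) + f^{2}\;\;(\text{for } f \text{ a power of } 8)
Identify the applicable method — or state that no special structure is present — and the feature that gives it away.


Method: the master substitution — treat m = log base 8 of f as the new clock: one recursion step advances m by one while f scales by 8.


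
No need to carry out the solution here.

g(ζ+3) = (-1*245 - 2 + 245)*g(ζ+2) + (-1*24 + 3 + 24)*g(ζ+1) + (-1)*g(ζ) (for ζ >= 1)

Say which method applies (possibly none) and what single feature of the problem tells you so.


Best approach: the characteristic-root method — the recurrence treats every index alike (constant coefficients, no forcing) — precisely the regime where r^ζ trials close it.


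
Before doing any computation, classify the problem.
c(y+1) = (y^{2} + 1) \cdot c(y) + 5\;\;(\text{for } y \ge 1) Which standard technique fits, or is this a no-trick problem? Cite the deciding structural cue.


Method: a summation factor — because the multiplier y^{2} + 1 is index-dependent, divide through by its running product and sum the resulting differences.


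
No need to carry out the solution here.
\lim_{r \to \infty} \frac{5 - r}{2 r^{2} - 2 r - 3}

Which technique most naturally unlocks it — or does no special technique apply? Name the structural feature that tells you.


Verdict: dominant-term comparison — at large r only the top-degree terms survive; compare the leading terms and the limit falls out. Differentiating the expression as a single quotient would eventually settle it as well; matching dominant growth settles it immediately.


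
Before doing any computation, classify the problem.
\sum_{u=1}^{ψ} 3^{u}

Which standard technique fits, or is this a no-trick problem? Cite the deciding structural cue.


Method: the geometric series formula — consecutive terms stand in a fixed index-free ratio — the geometric sum formula closes it.


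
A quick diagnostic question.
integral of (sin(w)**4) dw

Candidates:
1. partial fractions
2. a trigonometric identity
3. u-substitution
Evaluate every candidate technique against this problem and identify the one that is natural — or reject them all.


Best approach: a trigonometric identity — sin(w)**4 carries an even exponent — trade it for double-angle cosines before integrating.
- partial fractions — the expression is not a ratio of polynomials that decomposes further.
- a trigonometric identity — applies; the problem has the shape this method handles.
- u-substitution — no subexpression of the integrand pairs with its own derivative as a factor — individual terms may offer their own substitutions, but any change of variable covering the whole integral would have to be constructed from outside the expression.


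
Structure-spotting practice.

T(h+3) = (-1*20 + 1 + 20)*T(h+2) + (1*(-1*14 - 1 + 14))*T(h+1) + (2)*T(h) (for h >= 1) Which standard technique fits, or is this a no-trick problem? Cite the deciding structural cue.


Technique: the characteristic-root method — fixed numeric weights on consecutive terms and no forcing term added: the root method in its home territory.


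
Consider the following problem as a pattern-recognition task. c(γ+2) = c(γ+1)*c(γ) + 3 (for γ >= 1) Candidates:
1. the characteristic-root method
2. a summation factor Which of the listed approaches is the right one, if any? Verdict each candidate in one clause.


Diagnosis: no special technique — the update rule curves (it is not linear in the unknown sequence), so no superposition-based closed form attaches — iterate or study it directly.
- the characteristic-root method: the recursion is nonlinear in the sequence values, so no linear-modes ansatz applies.
- a summation factor: the recursion is nonlinear — outside the first-order linear family a summation factor addresses.


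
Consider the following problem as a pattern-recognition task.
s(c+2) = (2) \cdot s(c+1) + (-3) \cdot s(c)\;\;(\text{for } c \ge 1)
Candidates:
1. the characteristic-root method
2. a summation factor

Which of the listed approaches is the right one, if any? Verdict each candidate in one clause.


Method: the characteristic-root method — every coefficient is a fixed number and the forcing is zero — substitute r^c and read off the root equation.
- the characteristic-root method — applicable, and directly so.
- a summation factor: a summation factor telescopes one-step recursions; this one carries higher-order memory.
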